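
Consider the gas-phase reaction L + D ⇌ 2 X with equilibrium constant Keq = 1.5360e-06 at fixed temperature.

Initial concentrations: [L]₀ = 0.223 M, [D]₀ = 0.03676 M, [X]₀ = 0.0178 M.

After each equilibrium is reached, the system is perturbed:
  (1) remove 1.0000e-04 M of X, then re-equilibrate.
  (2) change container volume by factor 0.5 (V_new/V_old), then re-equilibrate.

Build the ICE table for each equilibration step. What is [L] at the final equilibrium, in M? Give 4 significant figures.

Q₀ = 0.03865 vs Keq = 1.5360e-06 ⇒ Q>K, reverse
Step 1:
                  L         D         X
  I           0.223   0.03676    0.0178
  C        0.008836  0.008836  -0.01767
  E          0.2318    0.0456 1.2742e-04
  solve Keq expr → x = -0.008836; check Q = 1.5360e-06
Then remove 1.0000e-04 M of X.
Step 2:
                  L         D         X
  I          0.2318    0.0456 2.7424e-05
  C       -4.9958e-05 -4.9958e-05 9.9916e-05
  E          0.2318   0.04555 1.2734e-04
  solve Keq expr → x = 4.9958e-05; check Q = 1.5360e-06
Then change container volume by factor 0.5 (V_new/V_old).
Step 3:
                  L         D         X
  I          0.4636   0.09109 2.5468e-04
  C               0         0         0
  E          0.4636   0.09109 2.5468e-04
  solve Keq expr → x = 0; check Q = 1.5360e-06

[L]_eq = 0.4636 M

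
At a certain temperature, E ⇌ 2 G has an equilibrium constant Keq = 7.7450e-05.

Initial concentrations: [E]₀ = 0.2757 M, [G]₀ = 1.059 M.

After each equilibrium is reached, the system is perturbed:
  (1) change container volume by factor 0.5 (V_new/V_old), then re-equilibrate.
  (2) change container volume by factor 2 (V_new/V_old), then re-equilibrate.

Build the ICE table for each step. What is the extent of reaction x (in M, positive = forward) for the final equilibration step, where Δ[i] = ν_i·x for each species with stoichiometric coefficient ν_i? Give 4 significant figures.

x = 0.001152 M

Q₀ = 4.068 vs Keq = 7.7450e-05 ⇒ Q>K, reverse
Step 1:
                    E           G
  I            0.2757       1.059
  C            0.5256      -1.051
  E            0.8013    0.007878
  solve Keq expr → x = -0.5256; check Q = 7.7450e-05
Then change container volume by factor 0.5 (V_new/V_old).
Step 2:
                    E           G
  I             1.603     0.01576
  C          0.002303   -0.004607
  E             1.605     0.01115
  solve Keq expr → x = -0.002303; check Q = 7.7450e-05
Then change container volume by factor 2 (V_new/V_old).
Step 3:
                    E           G
  I            0.8024    0.005574
  C         -0.001152    0.002303
  E            0.8013    0.007878
  solve Keq expr → x = 0.001152; check Q = 7.7450e-05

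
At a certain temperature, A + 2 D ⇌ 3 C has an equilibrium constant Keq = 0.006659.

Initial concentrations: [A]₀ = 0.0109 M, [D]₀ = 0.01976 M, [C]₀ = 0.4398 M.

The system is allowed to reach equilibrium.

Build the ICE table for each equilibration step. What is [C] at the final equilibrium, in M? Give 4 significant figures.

Q₀ = 1.9988e+04 vs Keq = 0.006659 ⇒ Q>K, reverse
Step 1:
                   A          D          C
  I           0.0109    0.01976     0.4398
  C           0.1324     0.2648    -0.3972
  E           0.1433     0.2846    0.04259
  solve Keq expr → x = -0.1324; check Q = 0.006659

[C]_eq = 0.04259 M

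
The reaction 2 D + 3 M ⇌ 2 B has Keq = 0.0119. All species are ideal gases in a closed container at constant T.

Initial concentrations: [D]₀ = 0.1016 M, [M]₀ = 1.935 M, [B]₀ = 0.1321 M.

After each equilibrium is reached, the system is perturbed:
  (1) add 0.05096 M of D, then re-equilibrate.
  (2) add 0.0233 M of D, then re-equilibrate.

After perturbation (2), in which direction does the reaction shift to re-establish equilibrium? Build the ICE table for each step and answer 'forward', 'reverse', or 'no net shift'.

Q₀ = 0.2333 vs Keq = 0.0119 ⇒ Q>K, reverse
Step 1:
                    D           M           B
  I            0.1016       1.935      0.1321
  C           0.07548      0.1132    -0.07548
  E            0.1771       2.048     0.05662
  solve Keq expr → x = -0.03774; check Q = 0.0119
Then add 0.05096 M of D.
Step 2:
                    D           M           B
  I             0.228       2.048     0.05662
  C          -0.01168    -0.01751     0.01168
  E            0.2164       2.031      0.0683
  solve Keq expr → x = 0.005838; check Q = 0.0119
Then add 0.0233 M of D.
Step 3:
                    D           M           B
  I            0.2397       2.031      0.0683
  C         -0.005263   -0.007894    0.005263
  E            0.2344       2.023     0.07356
  solve Keq expr → x = 0.002631; check Q = 0.0119

Direction: forward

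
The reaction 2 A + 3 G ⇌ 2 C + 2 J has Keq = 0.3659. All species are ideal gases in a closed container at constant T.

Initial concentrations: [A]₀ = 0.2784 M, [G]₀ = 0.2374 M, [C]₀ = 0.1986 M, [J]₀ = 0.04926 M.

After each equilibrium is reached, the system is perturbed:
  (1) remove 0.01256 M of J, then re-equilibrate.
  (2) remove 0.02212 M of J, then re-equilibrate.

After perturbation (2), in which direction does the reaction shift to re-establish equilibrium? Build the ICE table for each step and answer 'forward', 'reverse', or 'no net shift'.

Q₀ = 0.09229 vs Keq = 0.3659 ⇒ Q<K, forward
Step 1:
                   A          G          C          J
  init        0.2784     0.2374     0.1986    0.04926
  Δ         -0.01925   -0.02888    0.01925    0.01925
  eq          0.2591     0.2085     0.2179    0.06851
  solve Keq expr → x = 0.009627; check Q = 0.3659
Then remove 0.01256 M of J.
Step 2:
                   A          G          C          J
  init        0.2591     0.2085     0.2179    0.05595
  Δ         -0.00555  -0.008326    0.00555    0.00555
  eq          0.2536     0.2002     0.2234     0.0615
  solve Keq expr → x = 0.002775; check Q = 0.3659
Then remove 0.02212 M of J.
Step 3:
                   A          G          C          J
  init        0.2536     0.2002     0.2234    0.03938
  Δ         -0.01046   -0.01569    0.01046    0.01046
  eq          0.2431     0.1845     0.2339    0.04984
  solve Keq expr → x = 0.005229; check Q = 0.3659

Direction: forward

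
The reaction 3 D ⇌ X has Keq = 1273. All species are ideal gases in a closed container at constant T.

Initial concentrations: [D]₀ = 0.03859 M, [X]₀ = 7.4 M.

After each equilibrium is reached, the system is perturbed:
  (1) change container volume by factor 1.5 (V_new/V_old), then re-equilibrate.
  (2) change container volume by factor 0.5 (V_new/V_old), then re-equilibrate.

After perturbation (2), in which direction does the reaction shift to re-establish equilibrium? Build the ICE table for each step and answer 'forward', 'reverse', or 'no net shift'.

Q₀ = 1.2877e+05 vs Keq = 1273 ⇒ Q>K, reverse
Step 1:
                   D          X
  I          0.03859        7.4
  C           0.1408   -0.04694
  E           0.1794      7.353
  solve Keq expr → x = -0.04694; check Q = 1273
Then change container volume by factor 1.5 (V_new/V_old).
Step 2:
                   D          X
  I           0.1196      4.902
  C          0.03699   -0.01233
  E           0.1566       4.89
  solve Keq expr → x = -0.01233; check Q = 1273
Then change container volume by factor 0.5 (V_new/V_old).
Step 3:
                   D          X
  I           0.3132      9.779
  C          -0.1156    0.03855
  E           0.1976      9.818
  solve Keq expr → x = 0.03855; check Q = 1273

Direction: forward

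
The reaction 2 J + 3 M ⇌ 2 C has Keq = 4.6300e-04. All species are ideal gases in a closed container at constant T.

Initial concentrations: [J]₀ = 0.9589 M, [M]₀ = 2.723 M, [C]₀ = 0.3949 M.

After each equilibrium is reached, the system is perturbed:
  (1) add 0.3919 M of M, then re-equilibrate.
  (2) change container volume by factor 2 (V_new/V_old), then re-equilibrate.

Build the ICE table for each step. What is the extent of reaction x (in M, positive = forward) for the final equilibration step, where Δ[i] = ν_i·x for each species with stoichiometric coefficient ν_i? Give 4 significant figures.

x = -0.02441 M

Q₀ = 0.0084 vs Keq = 4.6300e-04 ⇒ Q>K, reverse
Step 1:
                   J          M          C
  I           0.9589      2.723     0.3949
  C           0.2525     0.3788    -0.2525
  E            1.211      3.102     0.1424
  solve Keq expr → x = -0.1263; check Q = 4.6300e-04
Then add 0.3919 M of M.
Step 2:
                   J          M          C
  I            1.211      3.494     0.1424
  C          -0.0223   -0.03344     0.0223
  E            1.189       3.46     0.1647
  solve Keq expr → x = 0.01115; check Q = 4.6300e-04
Then change container volume by factor 2 (V_new/V_old).
Step 3:
                   J          M          C
  I           0.5946       1.73    0.08234
  C          0.04882    0.07323   -0.04882
  E           0.6434      1.803    0.03353
  solve Keq expr → x = -0.02441; check Q = 4.6300e-04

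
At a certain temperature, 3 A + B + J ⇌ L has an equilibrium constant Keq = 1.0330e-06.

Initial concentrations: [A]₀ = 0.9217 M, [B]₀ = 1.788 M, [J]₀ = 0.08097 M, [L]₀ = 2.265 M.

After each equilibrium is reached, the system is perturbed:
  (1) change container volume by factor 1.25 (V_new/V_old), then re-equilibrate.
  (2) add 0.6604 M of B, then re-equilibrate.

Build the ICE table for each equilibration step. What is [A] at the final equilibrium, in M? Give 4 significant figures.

Q₀ = 19.98 vs Keq = 1.0330e-06 ⇒ Q>K, reverse
Step 1:
                    A           B           J           L
  init         0.9217       1.788     0.08097       2.265
  Δ             6.782       2.261       2.261      -2.261
  eq            7.703       4.049       2.341    0.004476
  solve Keq expr → x = -2.261; check Q = 1.0330e-06
Then change container volume by factor 1.25 (V_new/V_old).
Step 2:
                    A           B           J           L
  init          6.163       3.239       1.873    0.003581
  Δ          0.006321    0.002107    0.002107   -0.002107
  eq            6.169       3.241       1.875    0.001474
  solve Keq expr → x = -0.002107; check Q = 1.0330e-06
Then add 0.6604 M of B.
Step 3:
                    A           B           J           L
  init          6.169       3.901       1.875    0.001474
  Δ       -8.9743e-04 -2.9914e-04 -2.9914e-04  2.9914e-04
  eq            6.168       3.901       1.875    0.001773
  solve Keq expr → x = 2.9914e-04; check Q = 1.0330e-06

[A]_eq = 6.168 M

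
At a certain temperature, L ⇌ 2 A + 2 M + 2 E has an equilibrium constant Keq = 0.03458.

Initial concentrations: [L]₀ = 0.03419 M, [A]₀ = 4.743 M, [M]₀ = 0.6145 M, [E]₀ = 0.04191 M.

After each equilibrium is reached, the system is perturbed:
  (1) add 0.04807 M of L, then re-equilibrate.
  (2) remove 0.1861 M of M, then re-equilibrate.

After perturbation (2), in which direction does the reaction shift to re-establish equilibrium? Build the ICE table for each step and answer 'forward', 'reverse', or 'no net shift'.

Q₀ = 0.4364 vs Keq = 0.03458 ⇒ Q>K, reverse
Step 1:
                   L          A          M          E
  Initial    0.03419      4.743     0.6145    0.04191
  Change     0.01361   -0.02723   -0.02723   -0.02723
  Equil       0.0478      4.716     0.5873    0.01468
  solve Keq expr → x = -0.01361; check Q = 0.03458
Then add 0.04807 M of L.
Step 2:
                   L          A          M          E
  Initial    0.09587      4.716     0.5873    0.01468
  Change   -0.002794   0.005588   0.005588   0.005588
  Equil      0.09308      4.721     0.5929    0.02027
  solve Keq expr → x = 0.002794; check Q = 0.03458
Then remove 0.1861 M of M.
Step 3:
                   L          A          M          E
  Initial    0.09308      4.721     0.4068    0.02027
  Change   -0.004011   0.008023   0.008023   0.008023
  Equil      0.08907      4.729     0.4148    0.02829
  solve Keq expr → x = 0.004011; check Q = 0.03458

Direction: forward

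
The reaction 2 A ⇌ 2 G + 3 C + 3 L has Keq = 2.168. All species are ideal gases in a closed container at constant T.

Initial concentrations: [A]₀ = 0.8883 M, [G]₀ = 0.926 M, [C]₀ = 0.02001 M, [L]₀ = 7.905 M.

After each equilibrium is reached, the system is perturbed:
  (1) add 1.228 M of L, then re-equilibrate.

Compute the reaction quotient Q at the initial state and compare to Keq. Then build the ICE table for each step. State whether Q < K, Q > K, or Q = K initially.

Q₀ = 0.004301 vs Keq = 2.168 ⇒ Q<K, forward
Step 1:
                   A          G          C          L
  init        0.8883      0.926    0.02001      7.905
  Δ         -0.07964    0.07964     0.1195     0.1195
  eq          0.8087      1.006     0.1395      8.024
  solve Keq expr → x = 0.03982; check Q = 2.168
Then add 1.228 M of L.
Step 2:
                   A          G          C          L
  init        0.8087      1.006     0.1395      9.252
  Δ          0.01088   -0.01088   -0.01632   -0.01632
  eq          0.8195     0.9948     0.1231      9.236
  solve Keq expr → x = -0.005441; check Q = 2.168

Q₀ = 0.004301; Q < K (proceeds forward)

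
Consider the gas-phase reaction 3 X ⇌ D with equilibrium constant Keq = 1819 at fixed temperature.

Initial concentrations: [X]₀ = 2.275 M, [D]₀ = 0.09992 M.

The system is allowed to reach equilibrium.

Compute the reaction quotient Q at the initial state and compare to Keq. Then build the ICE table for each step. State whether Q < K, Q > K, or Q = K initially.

Q₀ = 0.008486; Q < K (proceeds forward)

Q₀ = 0.008486 vs Keq = 1819 ⇒ Q<K, forward
Step 1:
                    X           D
  Initial       2.275     0.09992
  Change       -2.198      0.7326
  Equil       0.07707      0.8326
  solve Keq expr → x = 0.7326; check Q = 1819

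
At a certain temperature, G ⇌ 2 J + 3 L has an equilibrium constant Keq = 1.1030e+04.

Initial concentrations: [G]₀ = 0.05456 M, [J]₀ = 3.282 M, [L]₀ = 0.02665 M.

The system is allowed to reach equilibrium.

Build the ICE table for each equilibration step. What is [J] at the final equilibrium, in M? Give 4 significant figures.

Q₀ = 0.003737 vs Keq = 1.1030e+04 ⇒ Q<K, forward
Step 1:
                    G           J           L
  I           0.05456       3.282     0.02665
  C          -0.05455      0.1091      0.1637
  E        7.1859e-06       3.391      0.1903
  solve Keq expr → x = 0.05455; check Q = 1.1030e+04

[J]_eq = 3.391 M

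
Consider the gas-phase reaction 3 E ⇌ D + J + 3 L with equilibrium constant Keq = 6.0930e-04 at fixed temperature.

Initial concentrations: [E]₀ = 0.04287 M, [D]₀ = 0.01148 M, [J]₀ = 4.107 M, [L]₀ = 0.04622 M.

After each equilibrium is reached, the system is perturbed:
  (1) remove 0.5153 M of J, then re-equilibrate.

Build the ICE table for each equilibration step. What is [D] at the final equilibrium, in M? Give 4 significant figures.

Q₀ = 0.05909 vs Keq = 6.0930e-04 ⇒ Q>K, reverse
Step 1:
                  E         D         J         L
  Initial   0.04287   0.01148     4.107   0.04622
  Change    0.02344 -0.007814 -0.007814  -0.02344
  Equil     0.06631  0.003666     4.099   0.02278
  solve Keq expr → x = -0.007814; check Q = 6.0930e-04
Then remove 0.5153 M of J.
Step 2:
                  E         D         J         L
  Initial   0.06631  0.003666     3.584   0.02278
  Change  -5.0764e-04 1.6921e-04 1.6921e-04 5.0764e-04
  Equil      0.0658  0.003836     3.584   0.02329
  solve Keq expr → x = 1.6921e-04; check Q = 6.0930e-04

[D]_eq = 0.003836 M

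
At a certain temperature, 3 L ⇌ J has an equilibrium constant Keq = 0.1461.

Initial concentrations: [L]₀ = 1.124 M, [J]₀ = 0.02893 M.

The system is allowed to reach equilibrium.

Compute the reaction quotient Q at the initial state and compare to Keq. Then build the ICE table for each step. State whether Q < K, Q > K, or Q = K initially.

Q₀ = 0.02037; Q < K (proceeds forward)

Q₀ = 0.02037 vs Keq = 0.1461 ⇒ Q<K, forward
Step 1:
                    L           J
  init          1.124     0.02893
  Δ           -0.2282     0.07608
  eq           0.8958       0.105
  solve Keq expr → x = 0.07608; check Q = 0.1461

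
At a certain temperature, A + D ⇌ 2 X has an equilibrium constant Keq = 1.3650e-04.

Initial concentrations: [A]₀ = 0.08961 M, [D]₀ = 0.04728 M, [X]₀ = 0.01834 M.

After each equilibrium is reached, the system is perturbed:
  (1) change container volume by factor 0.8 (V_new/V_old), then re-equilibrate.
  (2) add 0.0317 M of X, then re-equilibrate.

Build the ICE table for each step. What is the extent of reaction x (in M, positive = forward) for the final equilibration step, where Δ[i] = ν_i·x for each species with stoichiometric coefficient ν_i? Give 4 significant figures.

x = -0.01575 M

Q₀ = 0.07939 vs Keq = 1.3650e-04 ⇒ Q>K, reverse
Step 1:
                   A          D          X
  Initial    0.08961    0.04728    0.01834
  Change    0.008736   0.008736   -0.01747
  Equil      0.09835    0.05602 8.6717e-04
  solve Keq expr → x = -0.008736; check Q = 1.3650e-04
Then change container volume by factor 0.8 (V_new/V_old).
Step 2:
                   A          D          X
  Initial     0.1229    0.07002   0.001084
  Change           0          0          0
  Equil       0.1229    0.07002   0.001084
  solve Keq expr → x = 0; check Q = 1.3650e-04
Then add 0.0317 M of X.
Step 3:
                   A          D          X
  Initial     0.1229    0.07002    0.03278
  Change     0.01575    0.01575   -0.03151
  Equil       0.1387    0.08578   0.001274
  solve Keq expr → x = -0.01575; check Q = 1.3650e-04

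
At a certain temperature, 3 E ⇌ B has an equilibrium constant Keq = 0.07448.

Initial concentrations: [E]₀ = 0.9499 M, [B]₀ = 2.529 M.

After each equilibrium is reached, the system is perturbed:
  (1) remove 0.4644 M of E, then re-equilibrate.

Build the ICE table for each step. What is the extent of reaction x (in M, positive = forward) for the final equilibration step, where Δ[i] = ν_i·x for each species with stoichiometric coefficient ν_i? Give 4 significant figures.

Q₀ = 2.951 vs Keq = 0.07448 ⇒ Q>K, reverse
Step 1:
                    E           B
  I            0.9499       2.529
  C             1.978     -0.6594
  E             2.928        1.87
  solve Keq expr → x = -0.6594; check Q = 0.07448
Then remove 0.4644 M of E.
Step 2:
                    E           B
  I             2.464        1.87
  C            0.3941     -0.1314
  E             2.858       1.738
  solve Keq expr → x = -0.1314; check Q = 0.07448

x = -0.1314 M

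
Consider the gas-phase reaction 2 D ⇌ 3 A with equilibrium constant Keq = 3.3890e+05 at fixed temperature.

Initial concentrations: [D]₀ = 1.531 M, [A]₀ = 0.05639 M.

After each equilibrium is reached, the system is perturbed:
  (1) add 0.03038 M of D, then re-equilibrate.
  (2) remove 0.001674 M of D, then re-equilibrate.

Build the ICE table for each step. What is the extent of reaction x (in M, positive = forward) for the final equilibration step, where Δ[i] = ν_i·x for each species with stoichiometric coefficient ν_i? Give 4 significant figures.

Q₀ = 7.6499e-05 vs Keq = 3.3890e+05 ⇒ Q<K, forward
Step 1:
                    D           A
  I             1.531     0.05639
  C            -1.525       2.287
  E          0.006163       2.344
  solve Keq expr → x = 0.7624; check Q = 3.3890e+05
Then add 0.03038 M of D.
Step 2:
                    D           A
  I           0.03654       2.344
  C           -0.0302      0.0453
  E          0.006343       2.389
  solve Keq expr → x = 0.0151; check Q = 3.3890e+05
Then remove 0.001674 M of D.
Step 3:
                    D           A
  I          0.004669       2.389
  C          0.001664   -0.002496
  E          0.006333       2.386
  solve Keq expr → x = -8.3203e-04; check Q = 3.3890e+05

x = -8.3203e-04 M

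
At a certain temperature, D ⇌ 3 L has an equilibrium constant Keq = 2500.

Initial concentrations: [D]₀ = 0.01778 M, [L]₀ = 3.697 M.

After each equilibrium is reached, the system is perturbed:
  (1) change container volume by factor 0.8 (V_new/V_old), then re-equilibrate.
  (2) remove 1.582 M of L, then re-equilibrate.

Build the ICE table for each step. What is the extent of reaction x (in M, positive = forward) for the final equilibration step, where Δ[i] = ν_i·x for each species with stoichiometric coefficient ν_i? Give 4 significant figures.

x = 0.02667 M

Q₀ = 2842 vs Keq = 2500 ⇒ Q>K, reverse
Step 1:
                    D           L
  Initial     0.01778       3.697
  Change     0.002318   -0.006954
  Equil        0.0201        3.69
  solve Keq expr → x = -0.002318; check Q = 2500
Then change container volume by factor 0.8 (V_new/V_old).
Step 2:
                    D           L
  Initial     0.02512       4.613
  Change      0.01313     -0.0394
  Equil       0.03826       4.573
  solve Keq expr → x = -0.01313; check Q = 2500
Then remove 1.582 M of L.
Step 3:
                    D           L
  Initial     0.03826       2.991
  Change     -0.02667     0.08001
  Equil       0.01159       3.071
  solve Keq expr → x = 0.02667; check Q = 2500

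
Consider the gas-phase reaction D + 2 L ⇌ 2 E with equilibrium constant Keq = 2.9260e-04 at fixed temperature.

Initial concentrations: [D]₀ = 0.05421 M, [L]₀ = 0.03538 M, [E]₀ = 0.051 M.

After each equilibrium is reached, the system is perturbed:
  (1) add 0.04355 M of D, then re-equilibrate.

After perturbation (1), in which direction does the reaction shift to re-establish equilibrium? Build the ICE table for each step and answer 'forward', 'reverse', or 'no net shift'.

Q₀ = 38.33 vs Keq = 2.9260e-04 ⇒ Q>K, reverse
Step 1:
                    D           L           E
  I           0.05421     0.03538       0.051
  C           0.02529     0.05059    -0.05059
  E            0.0795     0.08597  4.1462e-04
  solve Keq expr → x = -0.02529; check Q = 2.9260e-04
Then add 0.04355 M of D.
Step 2:
                    D           L           E
  I            0.1231     0.08597  4.1462e-04
  C       -5.0250e-05 -1.0050e-04  1.0050e-04
  E             0.123     0.08586  5.1512e-04
  solve Keq expr → x = 5.0250e-05; check Q = 2.9260e-04

Direction: forward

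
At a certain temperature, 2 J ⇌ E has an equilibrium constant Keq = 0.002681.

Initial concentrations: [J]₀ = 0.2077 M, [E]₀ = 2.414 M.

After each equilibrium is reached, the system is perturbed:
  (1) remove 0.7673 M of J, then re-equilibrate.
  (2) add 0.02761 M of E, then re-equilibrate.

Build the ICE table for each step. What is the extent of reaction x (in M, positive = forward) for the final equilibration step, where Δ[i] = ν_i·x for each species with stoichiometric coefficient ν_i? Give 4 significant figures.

x = -0.02642 M

Q₀ = 55.96 vs Keq = 0.002681 ⇒ Q>K, reverse
Step 1:
                  J         E
  I          0.2077     2.414
  C           4.699    -2.349
  E           4.907   0.06454
  solve Keq expr → x = -2.349; check Q = 0.002681
Then remove 0.7673 M of J.
Step 2:
                  J         E
  I           4.139   0.06454
  C         0.03563  -0.01781
  E           4.175   0.04673
  solve Keq expr → x = -0.01781; check Q = 0.002681
Then add 0.02761 M of E.
Step 3:
                  J         E
  I           4.175   0.07434
  C         0.05284  -0.02642
  E           4.228   0.04792
  solve Keq expr → x = -0.02642; check Q = 0.002681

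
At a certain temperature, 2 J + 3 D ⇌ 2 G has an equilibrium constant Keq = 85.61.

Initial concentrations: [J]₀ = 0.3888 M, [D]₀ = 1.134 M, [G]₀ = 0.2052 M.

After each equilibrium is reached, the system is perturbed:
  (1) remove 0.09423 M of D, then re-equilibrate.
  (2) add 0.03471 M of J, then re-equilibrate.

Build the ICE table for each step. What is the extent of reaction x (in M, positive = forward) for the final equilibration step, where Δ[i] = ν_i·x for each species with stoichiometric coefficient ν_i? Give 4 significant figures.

Q₀ = 0.191 vs Keq = 85.61 ⇒ Q<K, forward
Step 1:
                    J           D           G
  I            0.3888       1.134      0.2052
  C           -0.2949     -0.4423      0.2949
  E           0.09394      0.6917      0.5001
  solve Keq expr → x = 0.1474; check Q = 85.61
Then remove 0.09423 M of D.
Step 2:
                    J           D           G
  I           0.09394      0.5975      0.5001
  C           0.01404     0.02105    -0.01404
  E             0.108      0.6185       0.486
  solve Keq expr → x = -0.007018; check Q = 85.61
Then add 0.03471 M of J.
Step 3:
                    J           D           G
  I            0.1427      0.6185       0.486
  C          -0.02092    -0.03137     0.02092
  E            0.1218      0.5872      0.5069
  solve Keq expr → x = 0.01046; check Q = 85.61

x = 0.01046 M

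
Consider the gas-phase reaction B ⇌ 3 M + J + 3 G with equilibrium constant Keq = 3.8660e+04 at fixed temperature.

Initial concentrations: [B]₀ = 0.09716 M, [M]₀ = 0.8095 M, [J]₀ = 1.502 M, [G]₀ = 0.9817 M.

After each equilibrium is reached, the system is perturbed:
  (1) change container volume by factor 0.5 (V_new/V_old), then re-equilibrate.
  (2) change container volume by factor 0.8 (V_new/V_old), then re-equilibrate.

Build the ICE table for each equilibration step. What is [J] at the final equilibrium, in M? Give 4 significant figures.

Q₀ = 7.758 vs Keq = 3.8660e+04 ⇒ Q<K, forward
Step 1:
                    B           M           J           G
  I           0.09716      0.8095       1.502      0.9817
  C          -0.09705      0.2911     0.09705      0.2911
  E        1.1372e-04       1.101       1.599       1.273
  solve Keq expr → x = 0.09705; check Q = 3.8660e+04
Then change container volume by factor 0.5 (V_new/V_old).
Step 2:
                    B           M           J           G
  I        2.2745e-04       2.201       3.198       2.546
  C            0.0129     -0.0387     -0.0129     -0.0387
  E           0.01313       2.163       3.185       2.507
  solve Keq expr → x = -0.0129; check Q = 3.8660e+04
Then change container volume by factor 0.8 (V_new/V_old).
Step 3:
                    B           M           J           G
  I           0.01641       2.703       3.981       3.134
  C           0.03375     -0.1013    -0.03375     -0.1013
  E           0.05016       2.602       3.948       3.032
  solve Keq expr → x = -0.03375; check Q = 3.8660e+04

[J]_eq = 3.948 M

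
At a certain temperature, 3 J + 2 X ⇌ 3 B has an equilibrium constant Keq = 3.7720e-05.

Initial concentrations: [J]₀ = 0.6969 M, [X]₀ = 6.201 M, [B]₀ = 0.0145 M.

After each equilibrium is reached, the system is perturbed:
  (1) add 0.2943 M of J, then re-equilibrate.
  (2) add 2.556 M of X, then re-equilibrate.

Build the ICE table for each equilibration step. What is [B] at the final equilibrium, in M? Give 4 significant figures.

[B]_eq = 0.1248 M

Q₀ = 2.3424e-07 vs Keq = 3.7720e-05 ⇒ Q<K, forward
Step 1:
                   J          X          B
  Initial     0.6969      6.201     0.0145
  Change    -0.05757   -0.03838    0.05757
  Equil       0.6393      6.163    0.07207
  solve Keq expr → x = 0.01919; check Q = 3.7720e-05
Then add 0.2943 M of J.
Step 2:
                   J          X          B
  Initial     0.9336      6.163    0.07207
  Change    -0.02962   -0.01975    0.02962
  Equil        0.904      6.143     0.1017
  solve Keq expr → x = 0.009873; check Q = 3.7720e-05
Then add 2.556 M of X.
Step 3:
                   J          X          B
  Initial      0.904      8.699     0.1017
  Change    -0.02312   -0.01541    0.02312
  Equil       0.8809      8.683     0.1248
  solve Keq expr → x = 0.007706; check Q = 3.7720e-05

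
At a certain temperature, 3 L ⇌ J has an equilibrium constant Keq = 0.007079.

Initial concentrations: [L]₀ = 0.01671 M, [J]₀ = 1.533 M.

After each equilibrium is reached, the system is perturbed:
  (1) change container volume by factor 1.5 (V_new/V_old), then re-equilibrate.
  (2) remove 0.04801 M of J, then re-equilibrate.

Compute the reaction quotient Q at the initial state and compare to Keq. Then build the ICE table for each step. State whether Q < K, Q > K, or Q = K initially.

Q₀ = 3.2856e+05; Q > K (proceeds reverse)

Q₀ = 3.2856e+05 vs Keq = 0.007079 ⇒ Q>K, reverse
Step 1:
                   L          J
  Initial    0.01671      1.533
  Change       3.597     -1.199
  Equil        3.614      0.334
  solve Keq expr → x = -1.199; check Q = 0.007079
Then change container volume by factor 1.5 (V_new/V_old).
Step 2:
                   L          J
  Initial      2.409     0.2227
  Change      0.2629   -0.08764
  Equil        2.672      0.135
  solve Keq expr → x = -0.08764; check Q = 0.007079
Then remove 0.04801 M of J.
Step 3:
                   L          J
  Initial      2.672    0.08704
  Change     -0.1002    0.03339
  Equil        2.572     0.1204
  solve Keq expr → x = 0.03339; check Q = 0.007079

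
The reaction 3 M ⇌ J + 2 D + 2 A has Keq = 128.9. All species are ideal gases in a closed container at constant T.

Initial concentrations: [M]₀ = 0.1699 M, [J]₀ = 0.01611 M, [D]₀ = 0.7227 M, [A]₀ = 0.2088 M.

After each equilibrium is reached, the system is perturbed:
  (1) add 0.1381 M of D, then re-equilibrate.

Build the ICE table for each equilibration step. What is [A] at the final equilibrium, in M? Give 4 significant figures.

[A]_eq = 0.2995 M

Q₀ = 0.0748 vs Keq = 128.9 ⇒ Q<K, forward
Step 1:
                  M         J         D         A
  init       0.1699   0.01611    0.7227    0.2088
  Δ         -0.1391   0.04636   0.09272   0.09272
  eq        0.03083   0.06247    0.8154    0.3015
  solve Keq expr → x = 0.04636; check Q = 128.9
Then add 0.1381 M of D.
Step 2:
                  M         J         D         A
  init      0.03083   0.06247    0.9535    0.3015
  Δ        0.003007 -0.001002 -0.002004 -0.002004
  eq        0.03383   0.06147    0.9515    0.2995
  solve Keq expr → x = -0.001002; check Q = 128.9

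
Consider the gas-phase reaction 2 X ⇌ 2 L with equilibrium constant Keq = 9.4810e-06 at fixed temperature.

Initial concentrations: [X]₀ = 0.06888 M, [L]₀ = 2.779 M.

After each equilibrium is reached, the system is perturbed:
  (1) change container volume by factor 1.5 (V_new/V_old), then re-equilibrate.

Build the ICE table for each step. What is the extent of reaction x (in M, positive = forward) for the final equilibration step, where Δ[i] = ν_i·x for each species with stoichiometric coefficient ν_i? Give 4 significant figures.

x = 0 M

Q₀ = 1628 vs Keq = 9.4810e-06 ⇒ Q>K, reverse
Step 1:
                  X         L
  Initial   0.06888     2.779
  Change       2.77     -2.77
  Equil       2.839  0.008742
  solve Keq expr → x = -1.385; check Q = 9.4810e-06
Then change container volume by factor 1.5 (V_new/V_old).
Step 2:
                  X         L
  Initial     1.893  0.005828
  Change          0         0
  Equil       1.893  0.005828
  solve Keq expr → x = 0; check Q = 9.4810e-06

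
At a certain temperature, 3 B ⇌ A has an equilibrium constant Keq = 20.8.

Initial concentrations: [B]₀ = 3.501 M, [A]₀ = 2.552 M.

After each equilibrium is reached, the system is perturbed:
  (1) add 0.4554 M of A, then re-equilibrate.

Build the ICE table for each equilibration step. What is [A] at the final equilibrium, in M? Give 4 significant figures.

Q₀ = 0.05947 vs Keq = 20.8 ⇒ Q<K, forward
Step 1:
                   B          A
  Initial      3.501      2.552
  Change      -2.947     0.9824
  Equil       0.5539      3.534
  solve Keq expr → x = 0.9824; check Q = 20.8
Then add 0.4554 M of A.
Step 2:
                   B          A
  Initial     0.5539       3.99
  Change     0.02247  -0.007491
  Equil       0.5764      3.982
  solve Keq expr → x = -0.007491; check Q = 20.8

[A]_eq = 3.982 M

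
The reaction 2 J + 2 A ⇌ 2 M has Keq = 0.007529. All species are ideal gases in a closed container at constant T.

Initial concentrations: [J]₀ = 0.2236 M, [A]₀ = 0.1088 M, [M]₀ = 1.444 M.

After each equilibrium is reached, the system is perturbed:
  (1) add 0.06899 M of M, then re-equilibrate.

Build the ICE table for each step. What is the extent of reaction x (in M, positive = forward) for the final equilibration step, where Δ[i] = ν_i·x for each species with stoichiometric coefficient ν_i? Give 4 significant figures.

x = -0.02752 M

Q₀ = 3523 vs Keq = 0.007529 ⇒ Q>K, reverse
Step 1:
                  J         A         M
  I          0.2236    0.1088     1.444
  C           1.266     1.266    -1.266
  E            1.49     1.375    0.1778
  solve Keq expr → x = -0.6331; check Q = 0.007529
Then add 0.06899 M of M.
Step 2:
                  J         A         M
  I            1.49     1.375    0.2467
  C         0.05504   0.05504  -0.05504
  E           1.545      1.43    0.1917
  solve Keq expr → x = -0.02752; check Q = 0.007529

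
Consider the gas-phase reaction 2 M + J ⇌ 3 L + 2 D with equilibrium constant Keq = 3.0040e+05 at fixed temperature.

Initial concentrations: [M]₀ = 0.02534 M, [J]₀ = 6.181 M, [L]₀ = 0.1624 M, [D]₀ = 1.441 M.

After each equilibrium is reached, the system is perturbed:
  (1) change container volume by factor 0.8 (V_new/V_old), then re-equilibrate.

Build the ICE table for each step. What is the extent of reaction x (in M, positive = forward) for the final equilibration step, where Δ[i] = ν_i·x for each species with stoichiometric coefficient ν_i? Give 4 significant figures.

x = -1.5062e-05 M

Q₀ = 2.241 vs Keq = 3.0040e+05 ⇒ Q<K, forward
Step 1:
                   M          J          L          D
  init       0.02534      6.181     0.1624      1.441
  Δ         -0.02524   -0.01262    0.03787    0.02524
  eq      9.6534e-05      6.168     0.2003      1.466
  solve Keq expr → x = 0.01262; check Q = 3.0040e+05
Then change container volume by factor 0.8 (V_new/V_old).
Step 2:
                   M          J          L          D
  init    1.2067e-04       7.71     0.2503      1.833
  Δ       3.0123e-05 1.5062e-05 -4.5185e-05 -3.0123e-05
  eq      1.5079e-04       7.71     0.2503      1.833
  solve Keq expr → x = -1.5062e-05; check Q = 3.0040e+05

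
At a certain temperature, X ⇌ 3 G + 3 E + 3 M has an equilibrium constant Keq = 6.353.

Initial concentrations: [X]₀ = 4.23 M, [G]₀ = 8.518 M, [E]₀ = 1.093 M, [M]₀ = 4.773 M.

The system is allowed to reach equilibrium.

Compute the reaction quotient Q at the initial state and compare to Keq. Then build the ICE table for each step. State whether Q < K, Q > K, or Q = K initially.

Q₀ = 2.0745e+04; Q > K (proceeds reverse)

Q₀ = 2.0745e+04 vs Keq = 6.353 ⇒ Q>K, reverse
Step 1:
                    X           G           E           M
  Initial        4.23       8.518       1.093       4.773
  Change       0.3285     -0.9854     -0.9854     -0.9854
  Equil         4.558       7.533      0.1076       3.788
  solve Keq expr → x = -0.3285; check Q = 6.353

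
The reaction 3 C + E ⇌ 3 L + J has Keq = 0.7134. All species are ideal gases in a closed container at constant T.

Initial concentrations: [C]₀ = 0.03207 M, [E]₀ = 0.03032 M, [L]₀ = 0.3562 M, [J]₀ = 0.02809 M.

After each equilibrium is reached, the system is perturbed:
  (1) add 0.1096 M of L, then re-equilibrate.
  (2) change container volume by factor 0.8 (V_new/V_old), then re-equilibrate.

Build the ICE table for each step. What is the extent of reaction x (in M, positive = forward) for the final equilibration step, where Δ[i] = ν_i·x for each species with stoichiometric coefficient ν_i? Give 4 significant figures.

x = 0 M

Q₀ = 1269 vs Keq = 0.7134 ⇒ Q>K, reverse
Step 1:
                    C           E           L           J
  Initial     0.03207     0.03032      0.3562     0.02809
  Change       0.0771      0.0257     -0.0771     -0.0257
  Equil        0.1092     0.05602      0.2791    0.002391
  solve Keq expr → x = -0.0257; check Q = 0.7134
Then add 0.1096 M of L.
Step 2:
                    C           E           L           J
  Initial      0.1092     0.05602      0.3887    0.002391
  Change     0.004044    0.001348   -0.004044   -0.001348
  Equil        0.1132     0.05737      0.3847    0.001043
  solve Keq expr → x = -0.001348; check Q = 0.7134
Then change container volume by factor 0.8 (V_new/V_old).
Step 3:
                    C           E           L           J
  Initial      0.1415     0.07171      0.4808    0.001304
  Change            0           0           0           0
  Equil        0.1415     0.07171      0.4808    0.001304
  solve Keq expr → x = 0; check Q = 0.7134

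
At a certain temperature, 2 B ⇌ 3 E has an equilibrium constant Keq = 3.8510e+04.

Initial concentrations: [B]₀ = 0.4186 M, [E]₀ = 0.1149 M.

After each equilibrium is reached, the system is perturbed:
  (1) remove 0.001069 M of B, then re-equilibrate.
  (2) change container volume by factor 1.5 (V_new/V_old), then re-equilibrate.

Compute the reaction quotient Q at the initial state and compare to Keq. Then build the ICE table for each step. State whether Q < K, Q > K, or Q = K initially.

Q₀ = 0.008657 vs Keq = 3.8510e+04 ⇒ Q<K, forward
Step 1:
                    B           E
  I            0.4186      0.1149
  C           -0.4154      0.6231
  E           0.00323       0.738
  solve Keq expr → x = 0.2077; check Q = 3.8510e+04
Then remove 0.001069 M of B.
Step 2:
                    B           E
  I          0.002161       0.738
  C          0.001059   -0.001588
  E           0.00322      0.7364
  solve Keq expr → x = -5.2929e-04; check Q = 3.8510e+04
Then change container volume by factor 1.5 (V_new/V_old).
Step 3:
                    B           E
  I          0.002147      0.4909
  C       -3.9078e-04  5.8617e-04
  E          0.001756      0.4915
  solve Keq expr → x = 1.9539e-04; check Q = 3.8510e+04

Q₀ = 0.008657; Q < K (proceeds forward)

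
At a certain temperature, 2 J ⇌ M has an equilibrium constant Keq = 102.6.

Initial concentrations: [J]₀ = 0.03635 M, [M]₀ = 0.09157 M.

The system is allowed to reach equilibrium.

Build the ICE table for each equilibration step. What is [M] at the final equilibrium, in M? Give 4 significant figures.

Q₀ = 69.3 vs Keq = 102.6 ⇒ Q<K, forward
Step 1:
                  J         M
  I         0.03635   0.09157
  C       -0.005991  0.002995
  E         0.03036   0.09457
  solve Keq expr → x = 0.002995; check Q = 102.6

[M]_eq = 0.09457 M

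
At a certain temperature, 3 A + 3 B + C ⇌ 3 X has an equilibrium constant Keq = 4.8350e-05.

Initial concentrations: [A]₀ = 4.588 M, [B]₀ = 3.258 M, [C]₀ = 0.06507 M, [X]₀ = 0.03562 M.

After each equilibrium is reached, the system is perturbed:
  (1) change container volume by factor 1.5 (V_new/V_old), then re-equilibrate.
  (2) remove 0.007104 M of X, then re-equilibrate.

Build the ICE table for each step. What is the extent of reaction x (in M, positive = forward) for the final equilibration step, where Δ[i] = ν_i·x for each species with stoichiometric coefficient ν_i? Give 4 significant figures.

Q₀ = 2.0796e-07 vs Keq = 4.8350e-05 ⇒ Q<K, forward
Step 1:
                    A           B           C           X
  I             4.588       3.258     0.06507     0.03562
  C           -0.1165     -0.1165    -0.03882      0.1165
  E             4.472       3.142     0.02625      0.1521
  solve Keq expr → x = 0.03882; check Q = 4.8350e-05
Then change container volume by factor 1.5 (V_new/V_old).
Step 2:
                    A           B           C           X
  I             2.981       2.094      0.0175      0.1014
  C           0.03079     0.03079     0.01026    -0.03079
  E             3.012       2.125     0.02776      0.0706
  solve Keq expr → x = -0.01026; check Q = 4.8350e-05
Then remove 0.007104 M of X.
Step 3:
                    A           B           C           X
  I             3.012       2.125     0.02776      0.0635
  C         -0.005285   -0.005285   -0.001762    0.005285
  E             3.007        2.12       0.026     0.06878
  solve Keq expr → x = 0.001762; check Q = 4.8350e-05

x = 0.001762 M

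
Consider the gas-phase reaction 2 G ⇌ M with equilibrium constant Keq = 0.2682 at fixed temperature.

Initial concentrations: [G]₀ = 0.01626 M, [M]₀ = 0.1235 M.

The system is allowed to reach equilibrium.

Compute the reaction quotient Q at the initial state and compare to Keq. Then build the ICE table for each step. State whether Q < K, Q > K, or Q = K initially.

Q₀ = 467.1; Q > K (proceeds reverse)

Q₀ = 467.1 vs Keq = 0.2682 ⇒ Q>K, reverse
Step 1:
                   G          M
  I          0.01626     0.1235
  C           0.2177    -0.1088
  E           0.2339    0.01467
  solve Keq expr → x = -0.1088; check Q = 0.2682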